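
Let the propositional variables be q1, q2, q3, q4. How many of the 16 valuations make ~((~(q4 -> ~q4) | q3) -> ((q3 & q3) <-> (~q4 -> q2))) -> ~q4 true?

12

Initial set: {(~((~(q4 -> ~q4) | q3) -> ((q3 & q3) <-> (~q4 -> q2))) -> ~q4)}.
(~((~(q4 -> ~q4) | q3) -> ((q3 & q3) <-> (~q4 -> q2))) -> ~q4): β-rule — branch into ~~((~(q4 -> ~q4) | q3) -> ((q3 & q3) <-> (~q4 -> q2)))  //  ~q4.
  branch 1 (add ~~((~(q4 -> ~q4) | q3) -> ((q3 & q3) <-> (~q4 -> q2)))):
    ~~((~(q4 -> ~q4) | q3) -> ((q3 & q3) <-> (~q4 -> q2))): β-rule — branch into ~(~(q4 -> ~q4) | q3)  //  ((q3 & q3) <-> (~q4 -> q2)).
      branch 1.1 (add ~(~(q4 -> ~q4) | q3)):
        ~(~(q4 -> ~q4) | q3): α-rule — add ~~(q4 -> ~q4), ~q3.
        ~~(q4 -> ~q4): β-rule — branch into ~q4  //  ~q4.
          branch 1.1.1 (add ~q4):
            ○ open, literals {q3=0, q4=0}.
          branch 1.1.2 (add ~q4):
            ○ open, literals {q3=0, q4=0}.
      branch 1.2 (add ((q3 & q3) <-> (~q4 -> q2))):
        ((q3 & q3) <-> (~q4 -> q2)): β-rule — branch into (q3 & q3), (~q4 -> q2)  //  ~(q3 & q3), ~(~q4 -> q2).
          branch 1.2.1 (add (q3 & q3), (~q4 -> q2)):
            (q3 & q3): α-rule — add q3, q3.
            (~q4 -> q2): β-rule — branch into ~~q4  //  q2.
              branch 1.2.1.1 (add ~~q4):
                ○ open, literals {q3=1, q4=1}.
              branch 1.2.1.2 (add q2):
                ○ open, literals {q2=1, q3=1}.
          branch 1.2.2 (add ~(q3 & q3), ~(~q4 -> q2)):
            ~(~q4 -> q2): α-rule — add ~q4, ~q2.
            ~(q3 & q3): β-rule — branch into ~q3  //  ~q3.
              branch 1.2.2.1 (add ~q3):
                ○ open, literals {q2=0, q3=0, q4=0}.
              branch 1.2.2.2 (add ~q3):
                ○ open, literals {q2=0, q3=0, q4=0}.
  branch 2 (add ~q4):
    ○ open, literals {q4=0}.
0 branches closed, 7 open.
Each open branch fixes some atoms; the unmentioned ones are free. Counting distinct full assignments: branch {q3=0, q4=0} (q1, q2) contributes 4 new; branch {q3=0, q4=0} (q1, q2) contributes 0 new; branch {q3=1, q4=1} (q1, q2) contributes 4 new; branch {q2=1, q3=1} (q1, q4) contributes 2 new; branch {q2=0, q3=0, q4=0} (q1) contributes 0 new; branch {q2=0, q3=0, q4=0} (q1) contributes 0 new; branch {q4=0} (q1, q2, q3) contributes 2 new. Total: 12.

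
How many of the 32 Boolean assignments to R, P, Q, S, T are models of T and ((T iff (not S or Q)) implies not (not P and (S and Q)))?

Initial set: {(T and ((T iff (not S or Q)) implies not (not P and (S and Q))))}.
(T and ((T iff (not S or Q)) implies not (not P and (S and Q)))): α-rule — add T, ((T iff (not S or Q)) implies not (not P and (S and Q))).
((T iff (not S or Q)) implies not (not P and (S and Q))): β-rule — branch into not (T iff (not S or Q))  //  not (not P and (S and Q)).
  branch 1 (add not (T iff (not S or Q))):
    not (T iff (not S or Q)): β-rule — branch into T, not (not S or Q)  //  not T, (not S or Q).
      branch 1.1 (add T, not (not S or Q)):
        not (not S or Q): α-rule — add not not S, not Q.
        ○ open, literals {Q=false, S=true, T=true}.
      branch 1.2 (add not T, (not S or Q)):
        × closes — contains both T and not T.
  branch 2 (add not (not P and (S and Q))):
    not (not P and (S and Q)): β-rule — branch into not not P  //  not (S and Q).
      branch 2.1 (add not not P):
        ○ open, literals {P=true, T=true}.
      branch 2.2 (add not (S and Q)):
        not (S and Q): β-rule — branch into not S  //  not Q.
          branch 2.2.1 (add not S):
            ○ open, literals {S=false, T=true}.
          branch 2.2.2 (add not Q):
            ○ open, literals {Q=false, T=true}.
1 branch closed, 4 open.
Each open branch fixes some atoms; the unmentioned ones are free. Counting distinct full assignments: branch {Q=false, S=true, T=true} (R, P) contributes 4 new; branch {P=true, T=true} (R, Q, S) contributes 6 new; branch {S=false, T=true} (R, P, Q) contributes 4 new; branch {Q=false, T=true} (R, P, S) contributes 0 new. Total: 14.

14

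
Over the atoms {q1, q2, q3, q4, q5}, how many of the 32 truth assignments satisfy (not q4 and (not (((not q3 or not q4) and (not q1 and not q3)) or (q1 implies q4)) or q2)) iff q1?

Initial set: {((not q4 and (not (((not q3 or not q4) and (not q1 and not q3)) or (q1 implies q4)) or q2)) iff q1)}.
((not q4 and (not (((not q3 or not q4) and (not q1 and not q3)) or (q1 implies q4)) or q2)) iff q1): β-rule — branch into (not q4 and (not (((not q3 or not q4) and (not q1 and not q3)) or (q1 implies q4)) or q2)), q1  //  not (not q4 and (not (((not q3 or not q4) and (not q1 and not q3)) or (q1 implies q4)) or q2)), not q1.
  branch 1 (add (not q4 and (not (((not q3 or not q4) and (not q1 and not q3)) or (q1 implies q4)) or q2)), q1):
    (not q4 and (not (((not q3 or not q4) and (not q1 and not q3)) or (q1 implies q4)) or q2)): α-rule — add not q4, (not (((not q3 or not q4) and (not q1 and not q3)) or (q1 implies q4)) or q2).
    (not (((not q3 or not q4) and (not q1 and not q3)) or (q1 implies q4)) or q2): β-rule — branch into not (((not q3 or not q4) and (not q1 and not q3)) or (q1 implies q4))  //  q2.
      branch 1.1 (add not (((not q3 or not q4) and (not q1 and not q3)) or (q1 implies q4))):
        not (((not q3 or not q4) and (not q1 and not q3)) or (q1 implies q4)): α-rule — add not ((not q3 or not q4) and (not q1 and not q3)), not (q1 implies q4).
        not (q1 implies q4): α-rule — add q1, not q4.
        not ((not q3 or not q4) and (not q1 and not q3)): β-rule — branch into not (not q3 or not q4)  //  not (not q1 and not q3).
          branch 1.1.1 (add not (not q3 or not q4)):
            not (not q3 or not q4): α-rule — add not not q3, not not q4.
            × closes — contains both q4 and not q4.
          branch 1.1.2 (add not (not q1 and not q3)):
            not (not q1 and not q3): β-rule — branch into not not q1  //  not not q3.
              branch 1.1.2.1 (add not not q1):
                ○ open, literals {q1=T, q4=F}.
              branch 1.1.2.2 (add not not q3):
                ○ open, literals {q1=T, q3=T, q4=F}.
      branch 1.2 (add q2):
        ○ open, literals {q1=T, q2=T, q4=F}.
  branch 2 (add not (not q4 and (not (((not q3 or not q4) and (not q1 and not q3)) or (q1 implies q4)) or q2)), not q1):
    not (not q4 and (not (((not q3 or not q4) and (not q1 and not q3)) or (q1 implies q4)) or q2)): β-rule — branch into not not q4  //  not (not (((not q3 or not q4) and (not q1 and not q3)) or (q1 implies q4)) or q2).
      branch 2.1 (add not not q4):
        ○ open, literals {q1=F, q4=T}.
      branch 2.2 (add not (not (((not q3 or not q4) and (not q1 and not q3)) or (q1 implies q4)) or q2)):
        not (not (((not q3 or not q4) and (not q1 and not q3)) or (q1 implies q4)) or q2): α-rule — add not not (((not q3 or not q4) and (not q1 and not q3)) or (q1 implies q4)), not q2.
        not not (((not q3 or not q4) and (not q1 and not q3)) or (q1 implies q4)): β-rule — branch into ((not q3 or not q4) and (not q1 and not q3))  //  (q1 implies q4).
          branch 2.2.1 (add ((not q3 or not q4) and (not q1 and not q3))):
            ((not q3 or not q4) and (not q1 and not q3)): α-rule — add (not q3 or not q4), (not q1 and not q3).
            (not q1 and not q3): α-rule — add not q1, not q3.
            (not q3 or not q4): β-rule — branch into not q3  //  not q4.
              branch 2.2.1.1 (add not q3):
                ○ open, literals {q1=F, q2=F, q3=F}.
              branch 2.2.1.2 (add not q4):
                ○ open, literals {q1=F, q2=F, q3=F, q4=F}.
          branch 2.2.2 (add (q1 implies q4)):
            (q1 implies q4): β-rule — branch into not q1  //  q4.
              branch 2.2.2.1 (add not q1):
                ○ open, literals {q1=F, q2=F}.
              branch 2.2.2.2 (add q4):
                ○ open, literals {q1=F, q2=F, q4=T}.
1 branch closed, 8 open.
Each open branch fixes some atoms; the unmentioned ones are free. Counting distinct full assignments: branch {q1=T, q4=F} (q2, q3, q5) contributes 8 new; branch {q1=T, q3=T, q4=F} (q2, q5) contributes 0 new; branch {q1=T, q2=T, q4=F} (q3, q5) contributes 0 new; branch {q1=F, q4=T} (q2, q3, q5) contributes 8 new; branch {q1=F, q2=F, q3=F} (q4, q5) contributes 2 new; branch {q1=F, q2=F, q3=F, q4=F} (q5) contributes 0 new; branch {q1=F, q2=F} (q3, q4, q5) contributes 2 new; branch {q1=F, q2=F, q4=T} (q3, q5) contributes 0 new. Total: 20.

20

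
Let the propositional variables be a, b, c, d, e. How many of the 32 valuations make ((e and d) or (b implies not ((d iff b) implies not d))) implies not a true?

Initial set: {(((e and d) or (b implies not ((d iff b) implies not d))) implies not a)}.
(((e and d) or (b implies not ((d iff b) implies not d))) implies not a): β-rule — branch into not ((e and d) or (b implies not ((d iff b) implies not d)))  //  not a.
  branch 1 (add not ((e and d) or (b implies not ((d iff b) implies not d)))):
    not ((e and d) or (b implies not ((d iff b) implies not d))): α-rule — add not (e and d), not (b implies not ((d iff b) implies not d)).
    not (b implies not ((d iff b) implies not d)): α-rule — add b, not not ((d iff b) implies not d).
    not (e and d): β-rule — branch into not e  //  not d.
      branch 1.1 (add not e):
        not not ((d iff b) implies not d): β-rule — branch into not (d iff b)  //  not d.
          branch 1.1.1 (add not (d iff b)):
            not (d iff b): β-rule — branch into d, not b  //  not d, b.
              branch 1.1.1.1 (add d, not b):
                × closes — contains both b and not b.
              branch 1.1.1.2 (add not d, b):
                ○ open, literals {b=true, d=false, e=false}.
          branch 1.1.2 (add not d):
            ○ open, literals {b=true, d=false, e=false}.
      branch 1.2 (add not d):
        not not ((d iff b) implies not d): β-rule — branch into not (d iff b)  //  not d.
          branch 1.2.1 (add not (d iff b)):
            not (d iff b): β-rule — branch into d, not b  //  not d, b.
              branch 1.2.1.1 (add d, not b):
                × closes — contains both d and not d.
              branch 1.2.1.2 (add not d, b):
                ○ open, literals {b=true, d=false}.
          branch 1.2.2 (add not d):
            ○ open, literals {b=true, d=false}.
  branch 2 (add not a):
    ○ open, literals {a=false}.
2 branches closed, 5 open.
Each open branch fixes some atoms; the unmentioned ones are free. Counting distinct full assignments: branch {b=true, d=false, e=false} (a, c) contributes 4 new; branch {b=true, d=false, e=false} (a, c) contributes 0 new; branch {b=true, d=false} (a, c, e) contributes 4 new; branch {b=true, d=false} (a, c, e) contributes 0 new; branch {a=false} (b, c, d, e) contributes 12 new. Total: 20.

20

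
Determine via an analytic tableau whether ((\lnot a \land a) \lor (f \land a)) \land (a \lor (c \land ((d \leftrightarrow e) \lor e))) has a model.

Initial set: {(((\lnot a \land a) \lor (f \land a)) \land (a \lor (c \land ((d \leftrightarrow e) \lor e))))}.
(((\lnot a \land a) \lor (f \land a)) \land (a \lor (c \land ((d \leftrightarrow e) \lor e)))): α-rule — add ((\lnot a \land a) \lor (f \land a)), (a \lor (c \land ((d \leftrightarrow e) \lor e))).
((\lnot a \land a) \lor (f \land a)): β-rule — branch into (\lnot a \land a)  //  (f \land a).
  branch 1 (add (\lnot a \land a)):
    (\lnot a \land a): α-rule — add \lnot a, a.
    × closes — contains both a and \lnot a.
  branch 2 (add (f \land a)):
    (f \land a): α-rule — add f, a.
    (a \lor (c \land ((d \leftrightarrow e) \lor e))): β-rule — branch into a  //  (c \land ((d \leftrightarrow e) \lor e)).
      branch 2.1 (add a):
        ○ open, literals {a=1, f=1}.
      branch 2.2 (add (c \land ((d \leftrightarrow e) \lor e))):
        (c \land ((d \leftrightarrow e) \lor e)): α-rule — add c, ((d \leftrightarrow e) \lor e).
        ((d \leftrightarrow e) \lor e): β-rule — branch into (d \leftrightarrow e)  //  e.
          branch 2.2.1 (add (d \leftrightarrow e)):
            (d \leftrightarrow e): β-rule — branch into d, e  //  \lnot d, \lnot e.
              branch 2.2.1.1 (add d, e):
                ○ open, literals {a=1, c=1, d=1, e=1, f=1}.
              branch 2.2.1.2 (add \lnot d, \lnot e):
                ○ open, literals {a=1, c=1, d=0, e=0, f=1}.
          branch 2.2.2 (add e):
            ○ open, literals {a=1, c=1, e=1, f=1}.
1 branch closed, 4 open.
An open branch gives a satisfying assignment: a=1, f=1.

Satisfiable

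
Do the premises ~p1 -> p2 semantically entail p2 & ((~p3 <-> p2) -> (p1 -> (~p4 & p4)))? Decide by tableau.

Initial set: {T (~p1 -> p2); F (p2 & ((~p3 <-> p2) -> (p1 -> (~p4 & p4))))}.
T (~p1 -> p2): β-rule — branch into F ~p1  //  T p2.
  branch 1 (add F ~p1):
    F (p2 & ((~p3 <-> p2) -> (p1 -> (~p4 & p4)))): β-rule — branch into F p2  //  F ((~p3 <-> p2) -> (p1 -> (~p4 & p4))).
      branch 1.1 (add F p2):
        ○ open, literals {p1=true, p2=false}.
      branch 1.2 (add F ((~p3 <-> p2) -> (p1 -> (~p4 & p4)))):
        F ((~p3 <-> p2) -> (p1 -> (~p4 & p4))): α-rule — add T (~p3 <-> p2), F (p1 -> (~p4 & p4)).
        F (p1 -> (~p4 & p4)): α-rule — add T p1, F (~p4 & p4).
        T (~p3 <-> p2): β-rule — branch into T ~p3, T p2  //  F ~p3, F p2.
          branch 1.2.1 (add T ~p3, T p2):
            F (~p4 & p4): β-rule — branch into F ~p4  //  F p4.
              branch 1.2.1.1 (add F ~p4):
                ○ open, literals {p1=true, p2=true, p3=false, p4=true}.
              branch 1.2.1.2 (add F p4):
                ○ open, literals {p1=true, p2=true, p3=false, p4=false}.
          branch 1.2.2 (add F ~p3, F p2):
            F (~p4 & p4): β-rule — branch into F ~p4  //  F p4.
              branch 1.2.2.1 (add F ~p4):
                ○ open, literals {p1=true, p2=false, p3=true, p4=true}.
              branch 1.2.2.2 (add F p4):
                ○ open, literals {p1=true, p2=false, p3=true, p4=false}.
  branch 2 (add T p2):
    F (p2 & ((~p3 <-> p2) -> (p1 -> (~p4 & p4)))): β-rule — branch into F p2  //  F ((~p3 <-> p2) -> (p1 -> (~p4 & p4))).
      branch 2.1 (add F p2):
        × closes — contains both p2 and ~p2.
      branch 2.2 (add F ((~p3 <-> p2) -> (p1 -> (~p4 & p4)))):
        F ((~p3 <-> p2) -> (p1 -> (~p4 & p4))): α-rule — add T (~p3 <-> p2), F (p1 -> (~p4 & p4)).
        F (p1 -> (~p4 & p4)): α-rule — add T p1, F (~p4 & p4).
        T (~p3 <-> p2): β-rule — branch into T ~p3, T p2  //  F ~p3, F p2.
          branch 2.2.1 (add T ~p3, T p2):
            F (~p4 & p4): β-rule — branch into F ~p4  //  F p4.
              branch 2.2.1.1 (add F ~p4):
                ○ open, literals {p1=true, p2=true, p3=false, p4=true}.
              branch 2.2.1.2 (add F p4):
                ○ open, literals {p1=true, p2=true, p3=false, p4=false}.
          branch 2.2.2 (add F ~p3, F p2):
            × closes — contains both p2 and ~p2.
2 branches closed, 7 open.
An open branch gives a countermodel: p1=true, p2=false (unmentioned atoms arbitrary); the premises hold there but the conclusion fails.

No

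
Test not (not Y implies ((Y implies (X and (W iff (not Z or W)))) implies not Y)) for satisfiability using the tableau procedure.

Initial set: {T not (not Y implies ((Y implies (X and (W iff (not Z or W)))) implies not Y))}.
T not (not Y implies ((Y implies (X and (W iff (not Z or W)))) implies not Y)): α-rule — add T not Y, F ((Y implies (X and (W iff (not Z or W)))) implies not Y).
F ((Y implies (X and (W iff (not Z or W)))) implies not Y): α-rule — add T (Y implies (X and (W iff (not Z or W)))), F not Y.
× closes — contains both Y and not Y.
All 1 branch closes.
Every branch closed; the formula is unsatisfiable.

Unsatisfiable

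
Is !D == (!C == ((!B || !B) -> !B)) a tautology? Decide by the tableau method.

Not valid

Assume the negation and expand:
Initial set: {!(!D == (!C == ((!B || !B) -> !B)))}.
!(!D == (!C == ((!B || !B) -> !B))): β-rule — branch into !D, !(!C == ((!B || !B) -> !B))  //  !!D, (!C == ((!B || !B) -> !B)).
  branch 1 (add !D, !(!C == ((!B || !B) -> !B))):
    !(!C == ((!B || !B) -> !B)): β-rule — branch into !C, !((!B || !B) -> !B)  //  !!C, ((!B || !B) -> !B).
      branch 1.1 (add !C, !((!B || !B) -> !B)):
        !((!B || !B) -> !B): α-rule — add (!B || !B), !!B.
        (!B || !B): β-rule — branch into !B  //  !B.
          branch 1.1.1 (add !B):
            × closes — contains both B and !B.
          branch 1.1.2 (add !B):
            × closes — contains both B and !B.
      branch 1.2 (add !!C, ((!B || !B) -> !B)):
        ((!B || !B) -> !B): β-rule — branch into !(!B || !B)  //  !B.
          branch 1.2.1 (add !(!B || !B)):
            !(!B || !B): α-rule — add !!B, !!B.
            ○ open, literals {B=T, C=T, D=F}.
          branch 1.2.2 (add !B):
            ○ open, literals {B=F, C=T, D=F}.
  branch 2 (add !!D, (!C == ((!B || !B) -> !B))):
    (!C == ((!B || !B) -> !B)): β-rule — branch into !C, ((!B || !B) -> !B)  //  !!C, !((!B || !B) -> !B).
      branch 2.1 (add !C, ((!B || !B) -> !B)):
        ((!B || !B) -> !B): β-rule — branch into !(!B || !B)  //  !B.
          branch 2.1.1 (add !(!B || !B)):
            !(!B || !B): α-rule — add !!B, !!B.
            ○ open, literals {B=T, C=F, D=T}.
          branch 2.1.2 (add !B):
            ○ open, literals {B=F, C=F, D=T}.
      branch 2.2 (add !!C, !((!B || !B) -> !B)):
        !((!B || !B) -> !B): α-rule — add (!B || !B), !!B.
        (!B || !B): β-rule — branch into !B  //  !B.
          branch 2.2.1 (add !B):
            × closes — contains both B and !B.
          branch 2.2.2 (add !B):
            × closes — contains both B and !B.
4 branches closed, 4 open.
An open branch gives a countermodel: B=T, C=T, D=F (unmentioned atoms arbitrary); under it the original formula is false.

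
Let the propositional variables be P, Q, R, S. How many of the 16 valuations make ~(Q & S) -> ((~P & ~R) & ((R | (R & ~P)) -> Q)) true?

7

Initial set: {(~(Q & S) -> ((~P & ~R) & ((R | (R & ~P)) -> Q)))}.
(~(Q & S) -> ((~P & ~R) & ((R | (R & ~P)) -> Q))): β-rule — branch into ~~(Q & S)  //  ((~P & ~R) & ((R | (R & ~P)) -> Q)).
  branch 1 (add ~~(Q & S)):
    ~~(Q & S): α-rule — add Q, S.
    ○ open, literals {Q=1, S=1}.
  branch 2 (add ((~P & ~R) & ((R | (R & ~P)) -> Q))):
    ((~P & ~R) & ((R | (R & ~P)) -> Q)): α-rule — add (~P & ~R), ((R | (R & ~P)) -> Q).
    (~P & ~R): α-rule — add ~P, ~R.
    ((R | (R & ~P)) -> Q): β-rule — branch into ~(R | (R & ~P))  //  Q.
      branch 2.1 (add ~(R | (R & ~P))):
        ~(R | (R & ~P)): α-rule — add ~R, ~(R & ~P).
        ~(R & ~P): β-rule — branch into ~R  //  ~~P.
          branch 2.1.1 (add ~R):
            ○ open, literals {P=0, R=0}.
          branch 2.1.2 (add ~~P):
            × closes — contains both P and ~P.
      branch 2.2 (add Q):
        ○ open, literals {P=0, Q=1, R=0}.
1 branch closed, 3 open.
Each open branch fixes some atoms; the unmentioned ones are free. Counting distinct full assignments: branch {Q=1, S=1} (P, R) contributes 4 new; branch {P=0, R=0} (Q, S) contributes 3 new; branch {P=0, Q=1, R=0} (S) contributes 0 new. Total: 7.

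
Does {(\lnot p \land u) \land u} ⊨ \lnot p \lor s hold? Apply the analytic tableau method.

Yes

Initial set: {T ((\lnot p \land u) \land u); F (\lnot p \lor s)}.
T ((\lnot p \land u) \land u): α-rule — add T (\lnot p \land u), T u.
F (\lnot p \lor s): α-rule — add F \lnot p, F s.
T (\lnot p \land u): α-rule — add T \lnot p, T u.
× closes — contains both p and \lnot p.
All 1 branch closes.
Every branch closed, so the premises entail the conclusion.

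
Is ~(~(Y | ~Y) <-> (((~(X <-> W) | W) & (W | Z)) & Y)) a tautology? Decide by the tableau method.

Assume the negation and expand:
Initial set: {~~(~(Y | ~Y) <-> (((~(X <-> W) | W) & (W | Z)) & Y))}.
~~(~(Y | ~Y) <-> (((~(X <-> W) | W) & (W | Z)) & Y)): β-rule — branch into ~(Y | ~Y), (((~(X <-> W) | W) & (W | Z)) & Y)  //  ~~(Y | ~Y), ~(((~(X <-> W) | W) & (W | Z)) & Y).
  branch 1 (add ~(Y | ~Y), (((~(X <-> W) | W) & (W | Z)) & Y)):
    ~(Y | ~Y): α-rule — add ~Y, ~~Y.
    × closes — contains both Y and ~Y.
  branch 2 (add ~~(Y | ~Y), ~(((~(X <-> W) | W) & (W | Z)) & Y)):
    ~~(Y | ~Y): β-rule — branch into Y  //  ~Y.
      branch 2.1 (add Y):
        ~(((~(X <-> W) | W) & (W | Z)) & Y): β-rule — branch into ~((~(X <-> W) | W) & (W | Z))  //  ~Y.
          branch 2.1.1 (add ~((~(X <-> W) | W) & (W | Z))):
            ~((~(X <-> W) | W) & (W | Z)): β-rule — branch into ~(~(X <-> W) | W)  //  ~(W | Z).
              branch 2.1.1.1 (add ~(~(X <-> W) | W)):
                ~(~(X <-> W) | W): α-rule — add ~~(X <-> W), ~W.
                ~~(X <-> W): β-rule — branch into X, W  //  ~X, ~W.
                  branch 2.1.1.1.1 (add X, W):
                    × closes — contains both W and ~W.
                  branch 2.1.1.1.2 (add ~X, ~W):
                    ○ open, literals {W=false, X=false, Y=true}.
              branch 2.1.1.2 (add ~(W | Z)):
                ~(W | Z): α-rule — add ~W, ~Z.
                ○ open, literals {W=false, Y=true, Z=false}.
          branch 2.1.2 (add ~Y):
            × closes — contains both Y and ~Y.
      branch 2.2 (add ~Y):
        ~(((~(X <-> W) | W) & (W | Z)) & Y): β-rule — branch into ~((~(X <-> W) | W) & (W | Z))  //  ~Y.
          branch 2.2.1 (add ~((~(X <-> W) | W) & (W | Z))):
            ~((~(X <-> W) | W) & (W | Z)): β-rule — branch into ~(~(X <-> W) | W)  //  ~(W | Z).
              branch 2.2.1.1 (add ~(~(X <-> W) | W)):
                ~(~(X <-> W) | W): α-rule — add ~~(X <-> W), ~W.
                ~~(X <-> W): β-rule — branch into X, W  //  ~X, ~W.
                  branch 2.2.1.1.1 (add X, W):
                    × closes — contains both W and ~W.
                  branch 2.2.1.1.2 (add ~X, ~W):
                    ○ open, literals {W=false, X=false, Y=false}.
              branch 2.2.1.2 (add ~(W | Z)):
                ~(W | Z): α-rule — add ~W, ~Z.
                ○ open, literals {W=false, Y=false, Z=false}.
          branch 2.2.2 (add ~Y):
            ○ open, literals {Y=false}.
4 branches closed, 5 open.
An open branch gives a countermodel: W=false, X=false, Y=true (unmentioned atoms arbitrary); under it the original formula is false.

Not valid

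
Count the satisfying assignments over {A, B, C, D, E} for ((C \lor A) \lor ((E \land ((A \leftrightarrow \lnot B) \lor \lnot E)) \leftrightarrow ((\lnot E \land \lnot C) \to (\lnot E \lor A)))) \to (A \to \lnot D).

24

Initial set: {(((C \lor A) \lor ((E \land ((A \leftrightarrow \lnot B) \lor \lnot E)) \leftrightarrow ((\lnot E \land \lnot C) \to (\lnot E \lor A)))) \to (A \to \lnot D))}.
(((C \lor A) \lor ((E \land ((A \leftrightarrow \lnot B) \lor \lnot E)) \leftrightarrow ((\lnot E \land \lnot C) \to (\lnot E \lor A)))) \to (A \to \lnot D)): β-rule — branch into \lnot ((C \lor A) \lor ((E \land ((A \leftrightarrow \lnot B) \lor \lnot E)) \leftrightarrow ((\lnot E \land \lnot C) \to (\lnot E \lor A))))  //  (A \to \lnot D).
  branch 1 (add \lnot ((C \lor A) \lor ((E \land ((A \leftrightarrow \lnot B) \lor \lnot E)) \leftrightarrow ((\lnot E \land \lnot C) \to (\lnot E \lor A))))):
    \lnot ((C \lor A) \lor ((E \land ((A \leftrightarrow \lnot B) \lor \lnot E)) \leftrightarrow ((\lnot E \land \lnot C) \to (\lnot E \lor A)))): α-rule — add \lnot (C \lor A), \lnot ((E \land ((A \leftrightarrow \lnot B) \lor \lnot E)) \leftrightarrow ((\lnot E \land \lnot C) \to (\lnot E \lor A))).
    \lnot (C \lor A): α-rule — add \lnot C, \lnot A.
    \lnot ((E \land ((A \leftrightarrow \lnot B) \lor \lnot E)) \leftrightarrow ((\lnot E \land \lnot C) \to (\lnot E \lor A))): β-rule — branch into (E \land ((A \leftrightarrow \lnot B) \lor \lnot E)), \lnot ((\lnot E \land \lnot C) \to (\lnot E \lor A))  //  \lnot (E \land ((A \leftrightarrow \lnot B) \lor \lnot E)), ((\lnot E \land \lnot C) \to (\lnot E \lor A)).
      branch 1.1 (add (E \land ((A \leftrightarrow \lnot B) \lor \lnot E)), \lnot ((\lnot E \land \lnot C) \to (\lnot E \lor A))):
        (E \land ((A \leftrightarrow \lnot B) \lor \lnot E)): α-rule — add E, ((A \leftrightarrow \lnot B) \lor \lnot E).
        \lnot ((\lnot E \land \lnot C) \to (\lnot E \lor A)): α-rule — add (\lnot E \land \lnot C), \lnot (\lnot E \lor A).
        (\lnot E \land \lnot C): α-rule — add \lnot E, \lnot C.
        × closes — contains both E and \lnot E.
      branch 1.2 (add \lnot (E \land ((A \leftrightarrow \lnot B) \lor \lnot E)), ((\lnot E \land \lnot C) \to (\lnot E \lor A))):
        \lnot (E \land ((A \leftrightarrow \lnot B) \lor \lnot E)): β-rule — branch into \lnot E  //  \lnot ((A \leftrightarrow \lnot B) \lor \lnot E).
          branch 1.2.1 (add \lnot E):
            ((\lnot E \land \lnot C) \to (\lnot E \lor A)): β-rule — branch into \lnot (\lnot E \land \lnot C)  //  (\lnot E \lor A).
              branch 1.2.1.1 (add \lnot (\lnot E \land \lnot C)):
                \lnot (\lnot E \land \lnot C): β-rule — branch into \lnot \lnot E  //  \lnot \lnot C.
                  branch 1.2.1.1.1 (add \lnot \lnot E):
                    × closes — contains both E and \lnot E.
                  branch 1.2.1.1.2 (add \lnot \lnot C):
                    × closes — contains both C and \lnot C.
              branch 1.2.1.2 (add (\lnot E \lor A)):
                (\lnot E \lor A): β-rule — branch into \lnot E  //  A.
                  branch 1.2.1.2.1 (add \lnot E):
                    ○ open, literals {A=false, C=false, E=false}.
                  branch 1.2.1.2.2 (add A):
                    × closes — contains both A and \lnot A.
          branch 1.2.2 (add \lnot ((A \leftrightarrow \lnot B) \lor \lnot E)):
            \lnot ((A \leftrightarrow \lnot B) \lor \lnot E): α-rule — add \lnot (A \leftrightarrow \lnot B), \lnot \lnot E.
            ((\lnot E \land \lnot C) \to (\lnot E \lor A)): β-rule — branch into \lnot (\lnot E \land \lnot C)  //  (\lnot E \lor A).
              branch 1.2.2.1 (add \lnot (\lnot E \land \lnot C)):
                \lnot (A \leftrightarrow \lnot B): β-rule — branch into A, \lnot \lnot B  //  \lnot A, \lnot B.
                  branch 1.2.2.1.1 (add A, \lnot \lnot B):
                    × closes — contains both A and \lnot A.
                  branch 1.2.2.1.2 (add \lnot A, \lnot B):
                    \lnot (\lnot E \land \lnot C): β-rule — branch into \lnot \lnot E  //  \lnot \lnot C.
                      branch 1.2.2.1.2.1 (add \lnot \lnot E):
                        ○ open, literals {A=false, B=false, C=false, E=true}.
                      branch 1.2.2.1.2.2 (add \lnot \lnot C):
                        × closes — contains both C and \lnot C.
              branch 1.2.2.2 (add (\lnot E \lor A)):
                \lnot (A \leftrightarrow \lnot B): β-rule — branch into A, \lnot \lnot B  //  \lnot A, \lnot B.
                  branch 1.2.2.2.1 (add A, \lnot \lnot B):
                    × closes — contains both A and \lnot A.
                  branch 1.2.2.2.2 (add \lnot A, \lnot B):
                    (\lnot E \lor A): β-rule — branch into \lnot E  //  A.
                      branch 1.2.2.2.2.1 (add \lnot E):
                        × closes — contains both E and \lnot E.
                      branch 1.2.2.2.2.2 (add A):
                        × closes — contains both A and \lnot A.
  branch 2 (add (A \to \lnot D)):
    (A \to \lnot D): β-rule — branch into \lnot A  //  \lnot D.
      branch 2.1 (add \lnot A):
        ○ open, literals {A=false}.
      branch 2.2 (add \lnot D):
        ○ open, literals {D=false}.
9 branches closed, 4 open.
Each open branch fixes some atoms; the unmentioned ones are free. Counting distinct full assignments: branch {A=false, C=false, E=false} (B, D) contributes 4 new; branch {A=false, B=false, C=false, E=true} (D) contributes 2 new; branch {A=false} (B, C, D, E) contributes 10 new; branch {D=false} (A, B, C, E) contributes 8 new. Total: 24.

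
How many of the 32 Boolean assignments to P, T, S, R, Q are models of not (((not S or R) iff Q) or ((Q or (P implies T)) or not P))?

3

Initial set: {T not (((not S or R) iff Q) or ((Q or (P implies T)) or not P))}.
T not (((not S or R) iff Q) or ((Q or (P implies T)) or not P)): α-rule — add F ((not S or R) iff Q), F ((Q or (P implies T)) or not P).
F ((Q or (P implies T)) or not P): α-rule — add F (Q or (P implies T)), F not P.
F (Q or (P implies T)): α-rule — add F Q, F (P implies T).
F (P implies T): α-rule — add T P, F T.
F ((not S or R) iff Q): β-rule — branch into T (not S or R), F Q  //  F (not S or R), T Q.
  branch 1 (add T (not S or R), F Q):
    T (not S or R): β-rule — branch into T not S  //  T R.
      branch 1.1 (add T not S):
        ○ open, literals {P=true, Q=false, S=false, T=false}.
      branch 1.2 (add T R):
        ○ open, literals {P=true, Q=false, R=true, T=false}.
  branch 2 (add F (not S or R), T Q):
    × closes — contains both Q and not Q.
1 branch closed, 2 open.
Each open branch fixes some atoms; the unmentioned ones are free. Counting distinct full assignments: branch {P=true, Q=false, S=false, T=false} (R) contributes 2 new; branch {P=true, Q=false, R=true, T=false} (S) contributes 1 new. Total: 3.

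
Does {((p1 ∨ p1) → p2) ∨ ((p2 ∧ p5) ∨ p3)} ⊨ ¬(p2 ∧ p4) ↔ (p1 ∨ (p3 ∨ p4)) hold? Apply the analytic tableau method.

No

Initial set: {(((p1 ∨ p1) → p2) ∨ ((p2 ∧ p5) ∨ p3)); ¬(¬(p2 ∧ p4) ↔ (p1 ∨ (p3 ∨ p4)))}.
(((p1 ∨ p1) → p2) ∨ ((p2 ∧ p5) ∨ p3)): β-rule — branch into ((p1 ∨ p1) → p2)  //  ((p2 ∧ p5) ∨ p3).
  branch 1 (add ((p1 ∨ p1) → p2)):
    ¬(¬(p2 ∧ p4) ↔ (p1 ∨ (p3 ∨ p4))): β-rule — branch into ¬(p2 ∧ p4), ¬(p1 ∨ (p3 ∨ p4))  //  ¬¬(p2 ∧ p4), (p1 ∨ (p3 ∨ p4)).
      branch 1.1 (add ¬(p2 ∧ p4), ¬(p1 ∨ (p3 ∨ p4))):
        ¬(p1 ∨ (p3 ∨ p4)): α-rule — add ¬p1, ¬(p3 ∨ p4).
        ¬(p3 ∨ p4): α-rule — add ¬p3, ¬p4.
        ((p1 ∨ p1) → p2): β-rule — branch into ¬(p1 ∨ p1)  //  p2.
          branch 1.1.1 (add ¬(p1 ∨ p1)):
            ¬(p1 ∨ p1): α-rule — add ¬p1, ¬p1.
            ¬(p2 ∧ p4): β-rule — branch into ¬p2  //  ¬p4.
              branch 1.1.1.1 (add ¬p2):
                ○ open, literals {p1=false, p2=false, p3=false, p4=false}.
              branch 1.1.1.2 (add ¬p4):
                ○ open, literals {p1=false, p3=false, p4=false}.
          branch 1.1.2 (add p2):
            ¬(p2 ∧ p4): β-rule — branch into ¬p2  //  ¬p4.
              branch 1.1.2.1 (add ¬p2):
                × closes — contains both p2 and ¬p2.
              branch 1.1.2.2 (add ¬p4):
                ○ open, literals {p1=false, p2=true, p3=false, p4=false}.
      branch 1.2 (add ¬¬(p2 ∧ p4), (p1 ∨ (p3 ∨ p4))):
        ¬¬(p2 ∧ p4): α-rule — add p2, p4.
        ((p1 ∨ p1) → p2): β-rule — branch into ¬(p1 ∨ p1)  //  p2.
          branch 1.2.1 (add ¬(p1 ∨ p1)):
            ¬(p1 ∨ p1): α-rule — add ¬p1, ¬p1.
            (p1 ∨ (p3 ∨ p4)): β-rule — branch into p1  //  (p3 ∨ p4).
              branch 1.2.1.1 (add p1):
                × closes — contains both p1 and ¬p1.
              branch 1.2.1.2 (add (p3 ∨ p4)):
                (p3 ∨ p4): β-rule — branch into p3  //  p4.
                  branch 1.2.1.2.1 (add p3):
                    ○ open, literals {p1=false, p2=true, p3=true, p4=true}.
                  branch 1.2.1.2.2 (add p4):
                    ○ open, literals {p1=false, p2=true, p4=true}.
          branch 1.2.2 (add p2):
            (p1 ∨ (p3 ∨ p4)): β-rule — branch into p1  //  (p3 ∨ p4).
              branch 1.2.2.1 (add p1):
                ○ open, literals {p1=true, p2=true, p4=true}.
              branch 1.2.2.2 (add (p3 ∨ p4)):
                (p3 ∨ p4): β-rule — branch into p3  //  p4.
                  branch 1.2.2.2.1 (add p3):
                    ○ open, literals {p2=true, p3=true, p4=true}.
                  branch 1.2.2.2.2 (add p4):
                    ○ open, literals {p2=true, p4=true}.
  branch 2 (add ((p2 ∧ p5) ∨ p3)):
    ¬(¬(p2 ∧ p4) ↔ (p1 ∨ (p3 ∨ p4))): β-rule — branch into ¬(p2 ∧ p4), ¬(p1 ∨ (p3 ∨ p4))  //  ¬¬(p2 ∧ p4), (p1 ∨ (p3 ∨ p4)).
      branch 2.1 (add ¬(p2 ∧ p4), ¬(p1 ∨ (p3 ∨ p4))):
        ¬(p1 ∨ (p3 ∨ p4)): α-rule — add ¬p1, ¬(p3 ∨ p4).
        ¬(p3 ∨ p4): α-rule — add ¬p3, ¬p4.
        ((p2 ∧ p5) ∨ p3): β-rule — branch into (p2 ∧ p5)  //  p3.
          branch 2.1.1 (add (p2 ∧ p5)):
            (p2 ∧ p5): α-rule — add p2, p5.
            ¬(p2 ∧ p4): β-rule — branch into ¬p2  //  ¬p4.
              branch 2.1.1.1 (add ¬p2):
                × closes — contains both p2 and ¬p2.
              branch 2.1.1.2 (add ¬p4):
                ○ open, literals {p1=false, p2=true, p3=false, p4=false, p5=true}.
          branch 2.1.2 (add p3):
            × closes — contains both p3 and ¬p3.
      branch 2.2 (add ¬¬(p2 ∧ p4), (p1 ∨ (p3 ∨ p4))):
        ¬¬(p2 ∧ p4): α-rule — add p2, p4.
        ((p2 ∧ p5) ∨ p3): β-rule — branch into (p2 ∧ p5)  //  p3.
          branch 2.2.1 (add (p2 ∧ p5)):
            (p2 ∧ p5): α-rule — add p2, p5.
            (p1 ∨ (p3 ∨ p4)): β-rule — branch into p1  //  (p3 ∨ p4).
              branch 2.2.1.1 (add p1):
                ○ open, literals {p1=true, p2=true, p4=true, p5=true}.
              branch 2.2.1.2 (add (p3 ∨ p4)):
                (p3 ∨ p4): β-rule — branch into p3  //  p4.
                  branch 2.2.1.2.1 (add p3):
                    ○ open, literals {p2=true, p3=true, p4=true, p5=true}.
                  branch 2.2.1.2.2 (add p4):
                    ○ open, literals {p2=true, p4=true, p5=true}.
          branch 2.2.2 (add p3):
            (p1 ∨ (p3 ∨ p4)): β-rule — branch into p1  //  (p3 ∨ p4).
              branch 2.2.2.1 (add p1):
                ○ open, literals {p1=true, p2=true, p3=true, p4=true}.
              branch 2.2.2.2 (add (p3 ∨ p4)):
                (p3 ∨ p4): β-rule — branch into p3  //  p4.
                  branch 2.2.2.2.1 (add p3):
                    ○ open, literals {p2=true, p3=true, p4=true}.
                  branch 2.2.2.2.2 (add p4):
                    ○ open, literals {p2=true, p3=true, p4=true}.
4 branches closed, 15 open.
An open branch gives a countermodel: p1=false, p2=false, p3=false, p4=false (unmentioned atoms arbitrary); the premises hold there but the conclusion fails.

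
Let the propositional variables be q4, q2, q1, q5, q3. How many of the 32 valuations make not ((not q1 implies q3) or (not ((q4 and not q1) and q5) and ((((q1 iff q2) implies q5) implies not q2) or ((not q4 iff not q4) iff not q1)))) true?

Initial set: {not ((not q1 implies q3) or (not ((q4 and not q1) and q5) and ((((q1 iff q2) implies q5) implies not q2) or ((not q4 iff not q4) iff not q1))))}.
not ((not q1 implies q3) or (not ((q4 and not q1) and q5) and ((((q1 iff q2) implies q5) implies not q2) or ((not q4 iff not q4) iff not q1)))): α-rule — add not (not q1 implies q3), not (not ((q4 and not q1) and q5) and ((((q1 iff q2) implies q5) implies not q2) or ((not q4 iff not q4) iff not q1))).
not (not q1 implies q3): α-rule — add not q1, not q3.
not (not ((q4 and not q1) and q5) and ((((q1 iff q2) implies q5) implies not q2) or ((not q4 iff not q4) iff not q1))): β-rule — branch into not not ((q4 and not q1) and q5)  //  not ((((q1 iff q2) implies q5) implies not q2) or ((not q4 iff not q4) iff not q1)).
  branch 1 (add not not ((q4 and not q1) and q5)):
    not not ((q4 and not q1) and q5): α-rule — add (q4 and not q1), q5.
    (q4 and not q1): α-rule — add q4, not q1.
    ○ open, literals {q1=F, q3=F, q4=T, q5=T}.
  branch 2 (add not ((((q1 iff q2) implies q5) implies not q2) or ((not q4 iff not q4) iff not q1))):
    not ((((q1 iff q2) implies q5) implies not q2) or ((not q4 iff not q4) iff not q1)): α-rule — add not (((q1 iff q2) implies q5) implies not q2), not ((not q4 iff not q4) iff not q1).
    not (((q1 iff q2) implies q5) implies not q2): α-rule — add ((q1 iff q2) implies q5), not not q2.
    not ((not q4 iff not q4) iff not q1): β-rule — branch into (not q4 iff not q4), not not q1  //  not (not q4 iff not q4), not q1.
      branch 2.1 (add (not q4 iff not q4), not not q1):
        × closes — contains both q1 and not q1.
      branch 2.2 (add not (not q4 iff not q4), not q1):
        ((q1 iff q2) implies q5): β-rule — branch into not (q1 iff q2)  //  q5.
          branch 2.2.1 (add not (q1 iff q2)):
            not (not q4 iff not q4): β-rule — branch into not q4, not not q4  //  not not q4, not q4.
              branch 2.2.1.1 (add not q4, not not q4):
                × closes — contains both q4 and not q4.
              branch 2.2.1.2 (add not not q4, not q4):
                × closes — contains both q4 and not q4.
          branch 2.2.2 (add q5):
            not (not q4 iff not q4): β-rule — branch into not q4, not not q4  //  not not q4, not q4.
              branch 2.2.2.1 (add not q4, not not q4):
                × closes — contains both q4 and not q4.
              branch 2.2.2.2 (add not not q4, not q4):
                × closes — contains both q4 and not q4.
5 branches closed, 1 open.
Each open branch fixes some atoms; the unmentioned ones are free. Counting distinct full assignments: branch {q1=F, q3=F, q4=T, q5=T} (q2) contributes 2 new. Total: 2.

2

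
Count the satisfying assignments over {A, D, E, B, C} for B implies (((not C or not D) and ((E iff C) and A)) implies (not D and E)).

30

Initial set: {(B implies (((not C or not D) and ((E iff C) and A)) implies (not D and E)))}.
(B implies (((not C or not D) and ((E iff C) and A)) implies (not D and E))): β-rule — branch into not B  //  (((not C or not D) and ((E iff C) and A)) implies (not D and E)).
  branch 1 (add not B):
    ○ open, literals {B=0}.
  branch 2 (add (((not C or not D) and ((E iff C) and A)) implies (not D and E))):
    (((not C or not D) and ((E iff C) and A)) implies (not D and E)): β-rule — branch into not ((not C or not D) and ((E iff C) and A))  //  (not D and E).
      branch 2.1 (add not ((not C or not D) and ((E iff C) and A))):
        not ((not C or not D) and ((E iff C) and A)): β-rule — branch into not (not C or not D)  //  not ((E iff C) and A).
          branch 2.1.1 (add not (not C or not D)):
            not (not C or not D): α-rule — add not not C, not not D.
            ○ open, literals {C=1, D=1}.
          branch 2.1.2 (add not ((E iff C) and A)):
            not ((E iff C) and A): β-rule — branch into not (E iff C)  //  not A.
              branch 2.1.2.1 (add not (E iff C)):
                not (E iff C): β-rule — branch into E, not C  //  not E, C.
                  branch 2.1.2.1.1 (add E, not C):
                    ○ open, literals {C=0, E=1}.
                  branch 2.1.2.1.2 (add not E, C):
                    ○ open, literals {C=1, E=0}.
              branch 2.1.2.2 (add not A):
                ○ open, literals {A=0}.
      branch 2.2 (add (not D and E)):
        (not D and E): α-rule — add not D, E.
        ○ open, literals {D=0, E=1}.
0 branches closed, 6 open.
Each open branch fixes some atoms; the unmentioned ones are free. Counting distinct full assignments: branch {B=0} (A, D, E, C) contributes 16 new; branch {C=1, D=1} (A, E, B) contributes 4 new; branch {C=0, E=1} (A, D, B) contributes 4 new; branch {C=1, E=0} (A, D, B) contributes 2 new; branch {A=0} (D, E, B, C) contributes 3 new; branch {D=0, E=1} (A, B, C) contributes 1 new. Total: 30.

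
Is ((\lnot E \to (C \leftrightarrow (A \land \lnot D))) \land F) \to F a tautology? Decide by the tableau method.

Valid

Assume the negation and expand:
Initial set: {\lnot (((\lnot E \to (C \leftrightarrow (A \land \lnot D))) \land F) \to F)}.
\lnot (((\lnot E \to (C \leftrightarrow (A \land \lnot D))) \land F) \to F): α-rule — add ((\lnot E \to (C \leftrightarrow (A \land \lnot D))) \land F), \lnot F.
((\lnot E \to (C \leftrightarrow (A \land \lnot D))) \land F): α-rule — add (\lnot E \to (C \leftrightarrow (A \land \lnot D))), F.
× closes — contains both F and \lnot F.
All 1 branch closes.
Every branch closed, so the negation is unsatisfiable and the formula is valid.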